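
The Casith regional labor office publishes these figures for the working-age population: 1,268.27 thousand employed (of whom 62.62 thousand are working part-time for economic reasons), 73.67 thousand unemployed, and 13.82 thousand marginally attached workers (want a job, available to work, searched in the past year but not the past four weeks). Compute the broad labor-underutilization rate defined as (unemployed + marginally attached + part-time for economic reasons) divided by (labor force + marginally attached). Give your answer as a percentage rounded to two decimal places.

Broad underutilization rate ≈ 11.07%.

Labor force = 1,268.27 + 73.67 = 1,341.94 thousand.
Numerator = 73.67 + 13.82 + 62.62 = 150.11 thousand.
Denominator = 1,341.94 + 13.82 = 1,355.76 thousand.
Broad rate = 150.11 / 1,355.76 = 11.07%.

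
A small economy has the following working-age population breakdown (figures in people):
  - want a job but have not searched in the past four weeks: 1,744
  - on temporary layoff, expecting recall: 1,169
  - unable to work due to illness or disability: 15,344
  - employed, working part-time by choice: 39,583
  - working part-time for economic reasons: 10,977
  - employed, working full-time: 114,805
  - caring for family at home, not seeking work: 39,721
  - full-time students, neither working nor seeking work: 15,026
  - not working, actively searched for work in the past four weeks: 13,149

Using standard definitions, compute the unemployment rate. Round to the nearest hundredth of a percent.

Employed = 39,583 + 10,977 + 114,805 = 165,365 (anyone who worked, including part-time for economic reasons, counts as employed).
Unemployed = 1,169 + 13,149 = 14,318 (jobless and actively searching, or on temporary layoff).
Labor force = 165,365 + 14,318 = 179,683.
Unemployment rate = 14,318 / 179,683 = 7.97%.

Unemployment rate ≈ 7.97%.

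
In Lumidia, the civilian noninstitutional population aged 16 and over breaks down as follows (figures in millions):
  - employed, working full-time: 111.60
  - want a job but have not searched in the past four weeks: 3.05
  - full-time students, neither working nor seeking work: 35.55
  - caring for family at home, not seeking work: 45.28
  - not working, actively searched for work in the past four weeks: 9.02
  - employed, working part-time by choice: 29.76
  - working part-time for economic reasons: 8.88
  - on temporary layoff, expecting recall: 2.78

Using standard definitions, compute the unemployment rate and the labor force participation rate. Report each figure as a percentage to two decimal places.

Unemployment rate ≈ 7.28%; labor force participation rate ≈ 65.89%.

Employed = 111.60 + 29.76 + 8.88 = 150.24 million (anyone who worked, including part-time for economic reasons, counts as employed).
Unemployed = 9.02 + 2.78 = 11.80 million (jobless and actively searching, or on temporary layoff).
Labor force = 150.24 + 11.80 = 162.04 million.
Not in labor force = 3.05 + 35.55 + 45.28 = 83.88 million (those not working and not actively searching are outside the labor force — including those who want a job but have given up searching).
Civilian working-age population = 162.04 + 83.88 = 245.92 million.
Unemployment rate = 11.80 / 162.04 = 7.28%.
Labor force participation rate = 162.04 / 245.92 = 65.89%.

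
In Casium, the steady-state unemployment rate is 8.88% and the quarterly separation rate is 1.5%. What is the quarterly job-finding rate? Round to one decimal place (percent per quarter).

From u* = s/(s+f): f = s·(1−u)/u.
f = 1.5 × (1 − 0.0888) / 0.0888 = 1.3668 / 0.0888 ≈ 15.4% per quarter.

Job-finding rate ≈ 15.4% per quarter.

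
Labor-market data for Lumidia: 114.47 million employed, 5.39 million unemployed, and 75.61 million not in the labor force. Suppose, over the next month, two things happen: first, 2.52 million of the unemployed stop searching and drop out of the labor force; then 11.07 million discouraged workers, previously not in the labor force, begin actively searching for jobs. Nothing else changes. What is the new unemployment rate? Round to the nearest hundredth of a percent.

Initially, labor force = 114.47 + 5.39 = 119.86 million, so u = 5.39/119.86 = 4.50%.
After the first change, unemployed and labor force both fall by 2.52 → E = 114.47, U = 2.87, labor force = 117.34 million.
After the second change, unemployed and labor force both rise by 11.07 → E = 114.47, U = 13.94, labor force = 128.41 million.
New unemployment rate = 13.94 / 128.41 = 10.86%.

New unemployment rate ≈ 10.86%.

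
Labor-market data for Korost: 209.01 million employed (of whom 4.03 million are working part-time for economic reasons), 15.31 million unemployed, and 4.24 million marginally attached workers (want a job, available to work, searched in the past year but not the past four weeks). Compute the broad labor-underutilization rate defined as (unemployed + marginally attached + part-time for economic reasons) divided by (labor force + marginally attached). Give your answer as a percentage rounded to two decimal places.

Labor force = 209.01 + 15.31 = 224.32 million.
Numerator = 15.31 + 4.24 + 4.03 = 23.58 million.
Denominator = 224.32 + 4.24 = 228.56 million.
Broad rate = 23.58 / 228.56 = 10.32%.

Broad underutilization rate ≈ 10.32%.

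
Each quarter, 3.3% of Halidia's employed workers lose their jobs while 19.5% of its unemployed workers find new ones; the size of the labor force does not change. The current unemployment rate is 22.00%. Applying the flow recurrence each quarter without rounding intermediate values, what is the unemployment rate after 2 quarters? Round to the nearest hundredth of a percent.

Unemployment rate after two quarters ≈ 18.96%.

With a fixed labor force, u_{t+1} = u_t + s·(1−u_t) − f·u_t = u_t·(1−s−f) + s.
Here 1−s−f = 0.772 and s = 0.033.
u_1 = 0.220000 × 0.772 + 0.033 = 0.202840.
u_2 = 0.202840 × 0.772 + 0.033 = 0.189592.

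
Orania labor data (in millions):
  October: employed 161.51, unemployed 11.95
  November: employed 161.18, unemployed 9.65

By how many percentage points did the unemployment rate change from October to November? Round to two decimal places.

October: labor force = 161.51 + 11.95 = 173.46; u = 11.95/173.46 = 6.89%.
November: labor force = 161.18 + 9.65 = 170.83; u = 9.65/170.83 = 5.65%.
Change = 5.65% − 6.89% = −1.24 pp.

The unemployment rate changed by −1.24 percentage points.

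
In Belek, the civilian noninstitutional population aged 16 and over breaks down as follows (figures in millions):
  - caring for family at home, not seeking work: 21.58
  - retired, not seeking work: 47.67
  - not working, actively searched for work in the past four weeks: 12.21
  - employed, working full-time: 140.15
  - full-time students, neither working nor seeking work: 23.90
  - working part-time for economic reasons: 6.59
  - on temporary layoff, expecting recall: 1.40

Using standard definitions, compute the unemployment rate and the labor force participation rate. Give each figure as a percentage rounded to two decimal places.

Unemployment rate ≈ 8.49%; labor force participation rate ≈ 63.25%.

Employed = 140.15 + 6.59 = 146.74 million (anyone who worked, including part-time for economic reasons, counts as employed).
Unemployed = 12.21 + 1.40 = 13.61 million (jobless and actively searching, or on temporary layoff).
Labor force = 146.74 + 13.61 = 160.35 million.
Not in labor force = 21.58 + 47.67 + 23.90 = 93.15 million (those not working and not actively searching are outside the labor force).
Civilian working-age population = 160.35 + 93.15 = 253.50 million.
Unemployment rate = 13.61 / 160.35 = 8.49%.
Labor force participation rate = 160.35 / 253.50 = 63.25%.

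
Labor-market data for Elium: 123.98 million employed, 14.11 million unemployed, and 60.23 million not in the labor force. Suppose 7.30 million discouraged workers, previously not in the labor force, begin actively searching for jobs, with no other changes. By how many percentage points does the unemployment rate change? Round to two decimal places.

Initially, labor force = 123.98 + 14.11 = 138.09 million, so u = 14.11/138.09 = 10.22%.
After the change, unemployed and labor force both rise by 7.30 → E = 123.98, U = 21.41, labor force = 145.39 million.
New unemployment rate = 21.41 / 145.39 = 14.73%.
Change = 14.73% − 10.22% = +4.51 percentage points.

The unemployment rate changes by +4.51 percentage points.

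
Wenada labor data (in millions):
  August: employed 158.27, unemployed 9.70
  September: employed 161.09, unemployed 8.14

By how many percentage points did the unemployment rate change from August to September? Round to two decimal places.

August: labor force = 158.27 + 9.70 = 167.97; u = 9.70/167.97 = 5.77%.
September: labor force = 161.09 + 8.14 = 169.23; u = 8.14/169.23 = 4.81%.
Change = 4.81% − 5.77% = −0.96 pp.

The unemployment rate changed by −0.96 percentage points.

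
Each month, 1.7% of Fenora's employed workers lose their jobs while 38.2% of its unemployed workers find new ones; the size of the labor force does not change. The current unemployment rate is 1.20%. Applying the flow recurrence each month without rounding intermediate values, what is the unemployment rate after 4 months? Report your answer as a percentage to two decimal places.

With a fixed labor force, u_{t+1} = u_t + s·(1−u_t) − f·u_t = u_t·(1−s−f) + s.
Here 1−s−f = 0.601 and s = 0.017.
u_1 = 0.012000 × 0.601 + 0.017 = 0.024212.
u_2 = 0.024212 × 0.601 + 0.017 = 0.031551.
u_3 = 0.031551 × 0.601 + 0.017 = 0.035962.
u_4 = 0.035962 × 0.601 + 0.017 = 0.038613.

Unemployment rate after four months ≈ 3.86%.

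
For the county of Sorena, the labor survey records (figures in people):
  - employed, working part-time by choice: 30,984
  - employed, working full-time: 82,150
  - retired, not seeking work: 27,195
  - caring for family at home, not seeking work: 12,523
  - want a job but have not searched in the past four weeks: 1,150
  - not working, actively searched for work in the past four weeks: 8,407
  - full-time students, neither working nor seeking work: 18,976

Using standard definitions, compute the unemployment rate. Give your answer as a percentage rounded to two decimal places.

Unemployment rate ≈ 6.92%.

Employed = 30,984 + 82,150 = 113,134.
Unemployed = 8,407.
Labor force = 113,134 + 8,407 = 121,541.
Unemployment rate = 8,407 / 121,541 = 6.92%.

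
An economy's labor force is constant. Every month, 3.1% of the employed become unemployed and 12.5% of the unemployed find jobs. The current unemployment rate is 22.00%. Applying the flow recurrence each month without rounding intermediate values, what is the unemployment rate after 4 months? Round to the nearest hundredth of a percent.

Unemployment rate after four months ≈ 20.95%.

With a fixed labor force, u_{t+1} = u_t + s·(1−u_t) − f·u_t = u_t·(1−s−f) + s.
Here 1−s−f = 0.844 and s = 0.031.
u_1 = 0.220000 × 0.844 + 0.031 = 0.216680.
u_2 = 0.216680 × 0.844 + 0.031 = 0.213878.
u_3 = 0.213878 × 0.844 + 0.031 = 0.211513.
u_4 = 0.211513 × 0.844 + 0.031 = 0.209517.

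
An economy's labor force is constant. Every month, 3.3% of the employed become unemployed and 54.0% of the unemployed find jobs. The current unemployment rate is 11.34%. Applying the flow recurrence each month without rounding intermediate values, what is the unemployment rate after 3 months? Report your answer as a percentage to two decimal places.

With a fixed labor force, u_{t+1} = u_t + s·(1−u_t) − f·u_t = u_t·(1−s−f) + s.
Here 1−s−f = 0.427 and s = 0.033.
u_1 = 0.113400 × 0.427 + 0.033 = 0.081422.
u_2 = 0.081422 × 0.427 + 0.033 = 0.067767.
u_3 = 0.067767 × 0.427 + 0.033 = 0.061937.

Unemployment rate after three months ≈ 6.19%.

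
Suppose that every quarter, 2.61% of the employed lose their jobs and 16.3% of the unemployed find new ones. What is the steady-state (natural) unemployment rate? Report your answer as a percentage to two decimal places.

Steady-state unemployment rate ≈ 13.80%.

At steady state the flows balance: s·E = f·U, so U/(E+U) = s/(s+f).
u* = 2.61 / (2.61 + 16.3) = 2.61 / 18.91 = 13.80%.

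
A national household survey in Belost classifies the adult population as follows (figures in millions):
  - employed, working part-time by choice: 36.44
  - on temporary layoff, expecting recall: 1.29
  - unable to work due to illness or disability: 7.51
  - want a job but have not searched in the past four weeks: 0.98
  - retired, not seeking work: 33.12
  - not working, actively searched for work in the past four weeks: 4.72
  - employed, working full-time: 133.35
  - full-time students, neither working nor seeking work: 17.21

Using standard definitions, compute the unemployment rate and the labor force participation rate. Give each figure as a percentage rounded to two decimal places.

Employed = 36.44 + 133.35 = 169.79 million.
Unemployed = 1.29 + 4.72 = 6.01 million (jobless and actively searching, or on temporary layoff).
Labor force = 169.79 + 6.01 = 175.80 million.
Not in labor force = 7.51 + 0.98 + 33.12 + 17.21 = 58.82 million (those not working and not actively searching are outside the labor force — including those who want a job but have given up searching).
Civilian working-age population = 175.80 + 58.82 = 234.62 million.
Unemployment rate = 6.01 / 175.80 = 3.42%.
Labor force participation rate = 175.80 / 234.62 = 74.93%.

Unemployment rate ≈ 3.42%; labor force participation rate ≈ 74.93%.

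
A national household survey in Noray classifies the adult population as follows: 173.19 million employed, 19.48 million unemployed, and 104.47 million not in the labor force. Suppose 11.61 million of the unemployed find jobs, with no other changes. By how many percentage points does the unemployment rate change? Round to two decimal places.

Initially, labor force = 173.19 + 19.48 = 192.67 million, so u = 19.48/192.67 = 10.11%.
After the change, unemployed falls and employed rises by 11.61; labor force unchanged → E = 184.80, U = 7.87, labor force = 192.67 million.
New unemployment rate = 7.87 / 192.67 = 4.08%.
Change = 4.08% − 10.11% = −6.03 percentage points.

The unemployment rate changes by −6.03 percentage points.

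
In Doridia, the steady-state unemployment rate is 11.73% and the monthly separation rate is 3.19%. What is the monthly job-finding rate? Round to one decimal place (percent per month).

From u* = s/(s+f): f = s·(1−u)/u.
f = 3.19 × (1 − 0.1173) / 0.1173 = 2.8158 / 0.1173 ≈ 24.0% per month.

Job-finding rate ≈ 24.0% per month.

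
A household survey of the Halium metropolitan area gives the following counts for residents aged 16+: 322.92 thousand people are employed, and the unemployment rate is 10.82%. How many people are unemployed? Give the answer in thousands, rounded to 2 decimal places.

About 39.18 thousand are unemployed.

Let U be the number unemployed. The labor force is E + U, and U/(E+U) = 0.1082.
So U = 0.1082 × 322.92 / (1 − 0.1082) = 34.9399 / 0.8918 ≈ 39.18 thousand.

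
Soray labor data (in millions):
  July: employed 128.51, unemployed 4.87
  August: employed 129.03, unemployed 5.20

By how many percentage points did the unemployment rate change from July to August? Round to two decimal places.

The unemployment rate changed by +0.22 percentage points.

July: labor force = 128.51 + 4.87 = 133.38; u = 4.87/133.38 = 3.65%.
August: labor force = 129.03 + 5.20 = 134.23; u = 5.20/134.23 = 3.87%.
Change = 3.87% − 3.65% = +0.22 pp.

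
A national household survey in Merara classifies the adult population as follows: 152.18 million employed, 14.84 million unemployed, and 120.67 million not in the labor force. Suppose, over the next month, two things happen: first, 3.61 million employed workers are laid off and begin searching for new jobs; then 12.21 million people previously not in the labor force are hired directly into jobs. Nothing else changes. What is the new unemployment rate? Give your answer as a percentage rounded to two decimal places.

Initially, labor force = 152.18 + 14.84 = 167.02 million, so u = 14.84/167.02 = 8.89%.
After the first change, employed falls and unemployed rises by 3.61; labor force unchanged → E = 148.57, U = 18.45, labor force = 167.02 million.
After the second change, employed and labor force both rise by 12.21; unemployed unchanged → E = 160.78, U = 18.45, labor force = 179.23 million.
New unemployment rate = 18.45 / 179.23 = 10.29%.

New unemployment rate ≈ 10.29%.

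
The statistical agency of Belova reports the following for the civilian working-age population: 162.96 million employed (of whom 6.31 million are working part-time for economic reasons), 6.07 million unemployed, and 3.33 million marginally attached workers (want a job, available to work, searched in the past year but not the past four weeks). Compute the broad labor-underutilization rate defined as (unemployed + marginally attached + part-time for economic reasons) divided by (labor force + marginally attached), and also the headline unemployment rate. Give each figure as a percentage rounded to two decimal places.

Labor force = 162.96 + 6.07 = 169.03 million.
Numerator = 6.07 + 3.33 + 6.31 = 15.71 million.
Denominator = 169.03 + 3.33 = 172.36 million.
Broad rate = 15.71 / 172.36 = 9.11%.
Headline unemployment rate = 6.07 / 169.03 = 3.59%.

Broad underutilization rate ≈ 9.11%; headline unemployment rate ≈ 3.59%.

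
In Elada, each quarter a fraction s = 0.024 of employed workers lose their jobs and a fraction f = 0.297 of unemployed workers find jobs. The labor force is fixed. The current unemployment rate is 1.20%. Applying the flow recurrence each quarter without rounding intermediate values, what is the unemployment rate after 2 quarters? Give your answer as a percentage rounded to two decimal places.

With a fixed labor force, u_{t+1} = u_t + s·(1−u_t) − f·u_t = u_t·(1−s−f) + s.
Here 1−s−f = 0.679 and s = 0.024.
u_1 = 0.012000 × 0.679 + 0.024 = 0.032148.
u_2 = 0.032148 × 0.679 + 0.024 = 0.045828.

Unemployment rate after two quarters ≈ 4.58%.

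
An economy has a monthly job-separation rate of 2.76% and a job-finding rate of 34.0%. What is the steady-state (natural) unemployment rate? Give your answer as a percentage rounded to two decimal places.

Steady-state unemployment rate ≈ 7.51%.

At steady state the flows balance: s·E = f·U, so U/(E+U) = s/(s+f).
u* = 2.76 / (2.76 + 34.0) = 2.76 / 36.76 = 7.51%.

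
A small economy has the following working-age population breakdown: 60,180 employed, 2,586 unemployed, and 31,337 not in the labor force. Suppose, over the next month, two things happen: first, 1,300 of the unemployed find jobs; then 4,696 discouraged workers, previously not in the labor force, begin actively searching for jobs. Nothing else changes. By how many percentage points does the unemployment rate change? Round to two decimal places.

The unemployment rate changes by +4.75 percentage points.

Initially, labor force = 60,180 + 2,586 = 62,766, so u = 2,586/62,766 = 4.12%.
After the first change, unemployed falls and employed rises by 1,300; labor force unchanged → E = 61,480, U = 1,286, labor force = 62,766.
After the second change, unemployed and labor force both rise by 4,696 → E = 61,480, U = 5,982, labor force = 67,462.
New unemployment rate = 5,982 / 67,462 = 8.87%.
Change = 8.87% − 4.12% = +4.75 percentage points.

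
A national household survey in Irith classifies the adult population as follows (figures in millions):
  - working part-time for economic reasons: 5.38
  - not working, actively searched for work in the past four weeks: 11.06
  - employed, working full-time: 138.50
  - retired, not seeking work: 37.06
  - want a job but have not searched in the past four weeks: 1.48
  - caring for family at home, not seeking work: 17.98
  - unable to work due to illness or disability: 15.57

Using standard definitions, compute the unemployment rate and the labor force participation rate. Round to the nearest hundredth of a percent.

Employed = 5.38 + 138.50 = 143.88 million (anyone who worked, including part-time for economic reasons, counts as employed).
Unemployed = 11.06 million.
Labor force = 143.88 + 11.06 = 154.94 million.
Not in labor force = 37.06 + 1.48 + 17.98 + 15.57 = 72.09 million (those not working and not actively searching are outside the labor force — including those who want a job but have given up searching).
Civilian working-age population = 154.94 + 72.09 = 227.03 million.
Unemployment rate = 11.06 / 154.94 = 7.14%.
Labor force participation rate = 154.94 / 227.03 = 68.25%.

Unemployment rate ≈ 7.14%; labor force participation rate ≈ 68.25%.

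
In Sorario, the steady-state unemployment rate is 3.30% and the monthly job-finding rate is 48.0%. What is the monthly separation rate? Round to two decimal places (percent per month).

Separation rate ≈ 1.64% per month.

From u* = s/(s+f): s = u·f/(1−u).
s = 0.0330 × 48.0 / (1 − 0.0330) = 1.5840 / 0.9670 ≈ 1.64% per month.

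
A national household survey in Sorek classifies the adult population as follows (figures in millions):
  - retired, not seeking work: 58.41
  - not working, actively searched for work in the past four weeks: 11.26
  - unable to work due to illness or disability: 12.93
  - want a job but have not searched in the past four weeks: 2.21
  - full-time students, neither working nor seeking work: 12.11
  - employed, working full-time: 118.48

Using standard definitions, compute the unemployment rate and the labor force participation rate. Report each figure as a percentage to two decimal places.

Employed = 118.48 million.
Unemployed = 11.26 million.
Labor force = 118.48 + 11.26 = 129.74 million.
Not in labor force = 58.41 + 12.93 + 2.21 + 12.11 = 85.66 million (those not working and not actively searching are outside the labor force — including those who want a job but have given up searching).
Civilian working-age population = 129.74 + 85.66 = 215.40 million.
Unemployment rate = 11.26 / 129.74 = 8.68%.
Labor force participation rate = 129.74 / 215.40 = 60.23%.

Unemployment rate ≈ 8.68%; labor force participation rate ≈ 60.23%.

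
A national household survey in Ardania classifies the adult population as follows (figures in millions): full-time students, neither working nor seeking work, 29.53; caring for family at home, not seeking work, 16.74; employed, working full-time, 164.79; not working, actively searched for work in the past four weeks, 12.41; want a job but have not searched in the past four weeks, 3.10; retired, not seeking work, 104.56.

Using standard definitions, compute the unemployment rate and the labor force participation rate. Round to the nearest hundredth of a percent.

Unemployment rate ≈ 7.00%; labor force participation rate ≈ 53.51%.

Employed = 164.79 million.
Unemployed = 12.41 million.
Labor force = 164.79 + 12.41 = 177.20 million.
Not in labor force = 29.53 + 16.74 + 3.10 + 104.56 = 153.93 million (those not working and not actively searching are outside the labor force — including those who want a job but have given up searching).
Civilian working-age population = 177.20 + 153.93 = 331.13 million.
Unemployment rate = 12.41 / 177.20 = 7.00%.
Labor force participation rate = 177.20 / 331.13 = 53.51%.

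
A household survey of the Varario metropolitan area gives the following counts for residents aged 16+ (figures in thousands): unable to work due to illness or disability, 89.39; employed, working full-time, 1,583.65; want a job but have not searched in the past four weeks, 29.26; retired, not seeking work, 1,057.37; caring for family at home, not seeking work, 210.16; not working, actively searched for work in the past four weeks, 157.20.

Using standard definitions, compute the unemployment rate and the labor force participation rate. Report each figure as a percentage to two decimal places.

Unemployment rate ≈ 9.03%; labor force participation rate ≈ 55.67%.

Employed = 1,583.65 thousand.
Unemployed = 157.20 thousand.
Labor force = 1,583.65 + 157.20 = 1,740.85 thousand.
Not in labor force = 89.39 + 29.26 + 1,057.37 + 210.16 = 1,386.18 thousand (those not working and not actively searching are outside the labor force — including those who want a job but have given up searching).
Civilian working-age population = 1,740.85 + 1,386.18 = 3,127.03 thousand.
Unemployment rate = 157.20 / 1,740.85 = 9.03%.
Labor force participation rate = 1,740.85 / 3,127.03 = 55.67%.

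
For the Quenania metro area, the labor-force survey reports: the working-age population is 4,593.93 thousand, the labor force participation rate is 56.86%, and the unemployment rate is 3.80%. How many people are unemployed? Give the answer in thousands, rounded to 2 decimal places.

Labor force = 0.5686 × 4,593.93 = 2,612.11 thousand.
Unemployed = 0.0380 × 2,612.11 ≈ 99.26 thousand.

About 99.26 thousand are unemployed.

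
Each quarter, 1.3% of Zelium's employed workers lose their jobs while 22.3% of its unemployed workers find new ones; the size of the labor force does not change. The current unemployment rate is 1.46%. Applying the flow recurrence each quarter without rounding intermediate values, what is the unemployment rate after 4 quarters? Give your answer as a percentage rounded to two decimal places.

Unemployment rate after four quarters ≈ 4.13%.

With a fixed labor force, u_{t+1} = u_t + s·(1−u_t) − f·u_t = u_t·(1−s−f) + s.
Here 1−s−f = 0.764 and s = 0.013.
u_1 = 0.014600 × 0.764 + 0.013 = 0.024154.
u_2 = 0.024154 × 0.764 + 0.013 = 0.031454.
u_3 = 0.031454 × 0.764 + 0.013 = 0.037031.
u_4 = 0.037031 × 0.764 + 0.013 = 0.041292.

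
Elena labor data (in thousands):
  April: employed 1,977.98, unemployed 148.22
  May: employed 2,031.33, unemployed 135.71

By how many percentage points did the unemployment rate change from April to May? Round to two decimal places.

The unemployment rate changed by −0.71 percentage points.

April: labor force = 1,977.98 + 148.22 = 2,126.20; u = 148.22/2,126.20 = 6.97%.
May: labor force = 2,031.33 + 135.71 = 2,167.04; u = 135.71/2,167.04 = 6.26%.
Change = 6.26% − 6.97% = −0.71 pp.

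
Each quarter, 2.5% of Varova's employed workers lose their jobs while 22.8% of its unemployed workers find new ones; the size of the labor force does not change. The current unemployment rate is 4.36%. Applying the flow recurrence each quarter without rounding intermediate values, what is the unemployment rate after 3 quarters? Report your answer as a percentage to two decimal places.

Unemployment rate after three quarters ≈ 7.58%.

With a fixed labor force, u_{t+1} = u_t + s·(1−u_t) − f·u_t = u_t·(1−s−f) + s.
Here 1−s−f = 0.747 and s = 0.025.
u_1 = 0.043600 × 0.747 + 0.025 = 0.057569.
u_2 = 0.057569 × 0.747 + 0.025 = 0.068004.
u_3 = 0.068004 × 0.747 + 0.025 = 0.075799.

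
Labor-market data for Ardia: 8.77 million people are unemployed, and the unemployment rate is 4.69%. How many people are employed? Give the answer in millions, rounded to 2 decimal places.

Labor force = U / u = 8.77 / 0.0469 ≈ 186.99 million.
Employed = labor force − unemployed = 186.99 − 8.77 = 178.22 million.

About 178.22 million are employed.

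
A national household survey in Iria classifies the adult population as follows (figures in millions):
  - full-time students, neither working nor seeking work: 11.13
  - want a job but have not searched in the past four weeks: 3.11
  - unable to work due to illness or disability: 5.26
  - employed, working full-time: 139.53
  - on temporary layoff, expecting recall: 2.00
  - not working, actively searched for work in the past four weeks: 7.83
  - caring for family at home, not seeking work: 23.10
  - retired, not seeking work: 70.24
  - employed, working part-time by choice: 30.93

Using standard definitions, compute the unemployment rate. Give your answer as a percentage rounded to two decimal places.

Unemployment rate ≈ 5.45%.

Employed = 139.53 + 30.93 = 170.46 million.
Unemployed = 2.00 + 7.83 = 9.83 million (jobless and actively searching, or on temporary layoff).
Labor force = 170.46 + 9.83 = 180.29 million.
Unemployment rate = 9.83 / 180.29 = 5.45%.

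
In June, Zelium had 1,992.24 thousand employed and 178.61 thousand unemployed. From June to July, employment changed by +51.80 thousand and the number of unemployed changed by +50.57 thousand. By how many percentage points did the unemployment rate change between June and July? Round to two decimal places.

The unemployment rate changed by +1.85 percentage points.

June: labor force = 1,992.24 + 178.61 = 2,170.85; u = 178.61/2,170.85 = 8.23%.
July: labor force = 2,044.04 + 229.18 = 2,273.22; u = 229.18/2,273.22 = 10.08%.
Change = 10.08% − 8.23% = +1.85 pp.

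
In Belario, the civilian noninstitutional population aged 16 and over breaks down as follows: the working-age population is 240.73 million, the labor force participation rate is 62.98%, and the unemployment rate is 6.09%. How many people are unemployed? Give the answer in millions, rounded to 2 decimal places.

Labor force = 0.6298 × 240.73 = 151.61 million.
Unemployed = 0.0609 × 151.61 ≈ 9.23 million.

About 9.23 million are unemployed.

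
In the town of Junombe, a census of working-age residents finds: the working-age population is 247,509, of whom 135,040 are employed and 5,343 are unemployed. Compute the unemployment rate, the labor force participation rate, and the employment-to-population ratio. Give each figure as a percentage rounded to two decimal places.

Labor force = employed + unemployed = 135,040 + 5,343 = 140,383.
Unemployment rate = 5,343 / 140,383 = 3.81%.
Labor force participation rate = 140,383 / 247,509 = 56.72%.
Employment-population ratio = 135,040 / 247,509 = 54.56%.

Unemployment rate ≈ 3.81%; labor force participation rate ≈ 56.72%; employment-population ratio ≈ 54.56%.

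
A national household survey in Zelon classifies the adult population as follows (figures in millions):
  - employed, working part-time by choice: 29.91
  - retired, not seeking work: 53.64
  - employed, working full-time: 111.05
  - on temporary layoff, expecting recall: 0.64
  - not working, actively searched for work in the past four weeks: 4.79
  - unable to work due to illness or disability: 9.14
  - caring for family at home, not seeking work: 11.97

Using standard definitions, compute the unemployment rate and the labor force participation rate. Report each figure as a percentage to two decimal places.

Unemployment rate ≈ 3.71%; labor force participation rate ≈ 66.20%.

Employed = 29.91 + 111.05 = 140.96 million.
Unemployed = 0.64 + 4.79 = 5.43 million (jobless and actively searching, or on temporary layoff).
Labor force = 140.96 + 5.43 = 146.39 million.
Not in labor force = 53.64 + 9.14 + 11.97 = 74.75 million (those not working and not actively searching are outside the labor force).
Civilian working-age population = 146.39 + 74.75 = 221.14 million.
Unemployment rate = 5.43 / 146.39 = 3.71%.
Labor force participation rate = 146.39 / 221.14 = 66.20%.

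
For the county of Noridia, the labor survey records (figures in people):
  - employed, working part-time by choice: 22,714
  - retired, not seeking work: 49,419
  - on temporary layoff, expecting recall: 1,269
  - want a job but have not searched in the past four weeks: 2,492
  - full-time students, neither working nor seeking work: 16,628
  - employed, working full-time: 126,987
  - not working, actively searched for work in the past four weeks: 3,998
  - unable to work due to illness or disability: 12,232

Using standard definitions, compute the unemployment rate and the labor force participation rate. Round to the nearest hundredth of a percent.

Unemployment rate ≈ 3.40%; labor force participation rate ≈ 65.74%.

Employed = 22,714 + 126,987 = 149,701.
Unemployed = 1,269 + 3,998 = 5,267 (jobless and actively searching, or on temporary layoff).
Labor force = 149,701 + 5,267 = 154,968.
Not in labor force = 49,419 + 2,492 + 16,628 + 12,232 = 80,771 (those not working and not actively searching are outside the labor force — including those who want a job but have given up searching).
Civilian working-age population = 154,968 + 80,771 = 235,739.
Unemployment rate = 5,267 / 154,968 = 3.40%.
Labor force participation rate = 154,968 / 235,739 = 65.74%.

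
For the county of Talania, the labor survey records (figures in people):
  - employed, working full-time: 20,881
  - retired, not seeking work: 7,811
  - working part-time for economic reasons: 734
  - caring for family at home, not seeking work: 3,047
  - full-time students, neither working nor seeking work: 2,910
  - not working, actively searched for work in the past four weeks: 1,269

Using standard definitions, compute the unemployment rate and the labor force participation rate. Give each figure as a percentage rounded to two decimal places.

Employed = 20,881 + 734 = 21,615 (anyone who worked, including part-time for economic reasons, counts as employed).
Unemployed = 1,269.
Labor force = 21,615 + 1,269 = 22,884.
Not in labor force = 7,811 + 3,047 + 2,910 = 13,768 (those not working and not actively searching are outside the labor force).
Civilian working-age population = 22,884 + 13,768 = 36,652.
Unemployment rate = 1,269 / 22,884 = 5.55%.
Labor force participation rate = 22,884 / 36,652 = 62.44%.

Unemployment rate ≈ 5.55%; labor force participation rate ≈ 62.44%.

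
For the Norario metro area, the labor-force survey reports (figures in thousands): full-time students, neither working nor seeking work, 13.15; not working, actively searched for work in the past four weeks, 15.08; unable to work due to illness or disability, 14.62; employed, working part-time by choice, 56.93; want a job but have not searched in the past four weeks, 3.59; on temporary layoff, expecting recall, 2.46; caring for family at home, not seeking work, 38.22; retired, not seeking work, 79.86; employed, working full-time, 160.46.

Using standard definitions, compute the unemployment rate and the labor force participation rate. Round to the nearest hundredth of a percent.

Employed = 56.93 + 160.46 = 217.39 thousand.
Unemployed = 15.08 + 2.46 = 17.54 thousand (jobless and actively searching, or on temporary layoff).
Labor force = 217.39 + 17.54 = 234.93 thousand.
Not in labor force = 13.15 + 14.62 + 3.59 + 38.22 + 79.86 = 149.44 thousand (those not working and not actively searching are outside the labor force — including those who want a job but have given up searching).
Civilian working-age population = 234.93 + 149.44 = 384.37 thousand.
Unemployment rate = 17.54 / 234.93 = 7.47%.
Labor force participation rate = 234.93 / 384.37 = 61.12%.

Unemployment rate ≈ 7.47%; labor force participation rate ≈ 61.12%.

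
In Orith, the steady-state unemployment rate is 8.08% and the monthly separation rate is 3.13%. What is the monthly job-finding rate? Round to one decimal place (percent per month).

From u* = s/(s+f): f = s·(1−u)/u.
f = 3.13 × (1 − 0.0808) / 0.0808 = 2.8771 / 0.0808 ≈ 35.6% per month.

Job-finding rate ≈ 35.6% per month.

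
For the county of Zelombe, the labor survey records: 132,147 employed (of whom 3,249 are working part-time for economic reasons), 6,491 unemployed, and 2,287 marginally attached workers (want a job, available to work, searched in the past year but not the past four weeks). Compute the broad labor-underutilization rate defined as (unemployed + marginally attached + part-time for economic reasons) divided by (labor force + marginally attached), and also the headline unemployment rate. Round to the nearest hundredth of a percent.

Labor force = 132,147 + 6,491 = 138,638.
Numerator = 6,491 + 2,287 + 3,249 = 12,027.
Denominator = 138,638 + 2,287 = 140,925.
Broad rate = 12,027 / 140,925 = 8.53%.
Headline unemployment rate = 6,491 / 138,638 = 4.68%.

Broad underutilization rate ≈ 8.53%; headline unemployment rate ≈ 4.68%.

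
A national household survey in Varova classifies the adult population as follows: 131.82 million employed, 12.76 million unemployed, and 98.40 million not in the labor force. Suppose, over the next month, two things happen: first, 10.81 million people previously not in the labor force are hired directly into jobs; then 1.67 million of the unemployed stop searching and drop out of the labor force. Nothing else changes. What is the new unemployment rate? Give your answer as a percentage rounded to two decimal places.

New unemployment rate ≈ 7.21%.

Initially, labor force = 131.82 + 12.76 = 144.58 million, so u = 12.76/144.58 = 8.83%.
After the first change, employed and labor force both rise by 10.81; unemployed unchanged → E = 142.63, U = 12.76, labor force = 155.39 million.
After the second change, unemployed and labor force both fall by 1.67 → E = 142.63, U = 11.09, labor force = 153.72 million.
New unemployment rate = 11.09 / 153.72 = 7.21%.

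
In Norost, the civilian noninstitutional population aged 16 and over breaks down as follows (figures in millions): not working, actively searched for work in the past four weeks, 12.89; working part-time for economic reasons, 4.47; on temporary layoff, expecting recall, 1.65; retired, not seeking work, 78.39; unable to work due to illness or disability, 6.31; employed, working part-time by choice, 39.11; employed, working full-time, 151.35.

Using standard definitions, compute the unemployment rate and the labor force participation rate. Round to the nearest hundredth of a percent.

Employed = 4.47 + 39.11 + 151.35 = 194.93 million (anyone who worked, including part-time for economic reasons, counts as employed).
Unemployed = 12.89 + 1.65 = 14.54 million (jobless and actively searching, or on temporary layoff).
Labor force = 194.93 + 14.54 = 209.47 million.
Not in labor force = 78.39 + 6.31 = 84.70 million (those not working and not actively searching are outside the labor force).
Civilian working-age population = 209.47 + 84.70 = 294.17 million.
Unemployment rate = 14.54 / 209.47 = 6.94%.
Labor force participation rate = 209.47 / 294.17 = 71.21%.

Unemployment rate ≈ 6.94%; labor force participation rate ≈ 71.21%.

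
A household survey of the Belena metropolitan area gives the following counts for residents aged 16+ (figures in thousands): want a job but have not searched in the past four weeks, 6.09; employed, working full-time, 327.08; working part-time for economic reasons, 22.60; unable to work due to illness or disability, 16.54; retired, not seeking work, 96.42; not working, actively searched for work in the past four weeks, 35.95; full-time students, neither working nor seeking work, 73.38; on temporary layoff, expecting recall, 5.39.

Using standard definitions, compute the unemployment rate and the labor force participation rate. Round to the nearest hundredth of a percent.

Employed = 327.08 + 22.60 = 349.68 thousand (anyone who worked, including part-time for economic reasons, counts as employed).
Unemployed = 35.95 + 5.39 = 41.34 thousand (jobless and actively searching, or on temporary layoff).
Labor force = 349.68 + 41.34 = 391.02 thousand.
Not in labor force = 6.09 + 16.54 + 96.42 + 73.38 = 192.43 thousand (those not working and not actively searching are outside the labor force — including those who want a job but have given up searching).
Civilian working-age population = 391.02 + 192.43 = 583.45 thousand.
Unemployment rate = 41.34 / 391.02 = 10.57%.
Labor force participation rate = 391.02 / 583.45 = 67.02%.

Unemployment rate ≈ 10.57%; labor force participation rate ≈ 67.02%.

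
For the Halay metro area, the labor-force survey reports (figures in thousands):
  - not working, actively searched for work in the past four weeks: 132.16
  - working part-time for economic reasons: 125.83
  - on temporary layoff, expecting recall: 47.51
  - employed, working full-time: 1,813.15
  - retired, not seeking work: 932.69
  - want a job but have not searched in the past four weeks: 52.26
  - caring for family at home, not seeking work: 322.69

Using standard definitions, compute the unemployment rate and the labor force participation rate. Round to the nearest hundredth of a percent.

Unemployment rate ≈ 8.48%; labor force participation rate ≈ 61.84%.

Employed = 125.83 + 1,813.15 = 1,938.98 thousand (anyone who worked, including part-time for economic reasons, counts as employed).
Unemployed = 132.16 + 47.51 = 179.67 thousand (jobless and actively searching, or on temporary layoff).
Labor force = 1,938.98 + 179.67 = 2,118.65 thousand.
Not in labor force = 932.69 + 52.26 + 322.69 = 1,307.64 thousand (those not working and not actively searching are outside the labor force — including those who want a job but have given up searching).
Civilian working-age population = 2,118.65 + 1,307.64 = 3,426.29 thousand.
Unemployment rate = 179.67 / 2,118.65 = 8.48%.
Labor force participation rate = 2,118.65 / 3,426.29 = 61.84%.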